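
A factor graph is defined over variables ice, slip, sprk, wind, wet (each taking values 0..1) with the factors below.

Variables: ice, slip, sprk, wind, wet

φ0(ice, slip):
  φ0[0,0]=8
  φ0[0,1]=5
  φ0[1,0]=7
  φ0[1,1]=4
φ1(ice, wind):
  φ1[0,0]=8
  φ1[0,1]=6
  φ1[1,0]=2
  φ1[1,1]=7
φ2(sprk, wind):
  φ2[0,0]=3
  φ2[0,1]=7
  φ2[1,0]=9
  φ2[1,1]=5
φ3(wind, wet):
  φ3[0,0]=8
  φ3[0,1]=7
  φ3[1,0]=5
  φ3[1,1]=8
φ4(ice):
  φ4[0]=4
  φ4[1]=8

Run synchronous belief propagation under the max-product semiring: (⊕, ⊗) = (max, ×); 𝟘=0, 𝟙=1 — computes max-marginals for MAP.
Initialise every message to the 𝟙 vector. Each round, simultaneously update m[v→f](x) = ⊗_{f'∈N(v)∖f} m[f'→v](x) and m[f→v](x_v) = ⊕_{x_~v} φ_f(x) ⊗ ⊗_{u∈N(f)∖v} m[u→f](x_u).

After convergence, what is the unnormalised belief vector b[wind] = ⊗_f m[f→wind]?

b[wind] = [18432, 21952]

init: all messages = 𝟙 over 2 values
r1 m[φ0→ice] = [8, 7]
r1 m[φ0→slip] = [8, 5]
r1 m[φ1→ice] = [8, 7]
r1 m[φ1→wind] = [8, 7]
r1 m[φ2→sprk] = [7, 9]
r1 m[φ2→wind] = [9, 7]
r1 m[φ3→wind] = [8, 8]
r1 m[φ3→wet] = [8, 8]
r1 m[φ4→ice] = [4, 8]
r1 m[ice→φ0] = [1, 1]
r1 m[ice→φ1] = [1, 1]
r1 m[ice→φ4] = [1, 1]
r1 m[slip→φ0] = [1, 1]
r1 m[sprk→φ2] = [1, 1]
r1 m[wind→φ1] = [1, 1]
r1 m[wind→φ2] = [1, 1]
r1 m[wind→φ3] = [1, 1]
r1 m[wet→φ3] = [1, 1]
r2 m[φ0→ice] = [8, 7]
r2 m[φ0→slip] = [8, 5]
r2 m[φ1→ice] = [8, 7]
r2 m[φ1→wind] = [8, 7]
r2 m[φ2→sprk] = [7, 9]
r2 m[φ2→wind] = [9, 7]
r2 m[φ3→wind] = [8, 8]
r2 m[φ3→wet] = [8, 8]
r2 m[φ4→ice] = [4, 8]
r2 m[ice→φ0] = [32, 56]
r2 m[ice→φ1] = [32, 56]
r2 m[ice→φ4] = [64, 49]
r2 m[slip→φ0] = [1, 1]
r2 m[sprk→φ2] = [1, 1]
r2 m[wind→φ1] = [72, 56]
r2 m[wind→φ2] = [64, 56]
r2 m[wind→φ3] = [72, 49]
r2 m[wet→φ3] = [1, 1]
r3 m[φ0→ice] = [8, 7]
r3 m[φ0→slip] = [392, 224]
r3 m[φ1→ice] = [576, 392]
r3 m[φ1→wind] = [256, 392]
r3 m[φ2→sprk] = [392, 576]
r3 m[φ2→wind] = [9, 7]
r3 m[φ3→wind] = [8, 8]
r3 m[φ3→wet] = [576, 504]
r3 m[φ4→ice] = [4, 8]
r3 m[ice→φ0] = [32, 56]
r3 m[ice→φ1] = [32, 56]
r3 m[ice→φ4] = [64, 49]
r3 m[slip→φ0] = [1, 1]
r3 m[sprk→φ2] = [1, 1]
r3 m[wind→φ1] = [72, 56]
r3 m[wind→φ2] = [64, 56]
r3 m[wind→φ3] = [72, 49]
r3 m[wet→φ3] = [1, 1]
r4 m[φ0→ice] = [8, 7]
r4 m[φ0→slip] = [392, 224]
r4 m[φ1→ice] = [576, 392]
r4 m[φ1→wind] = [256, 392]
r4 m[φ2→sprk] = [392, 576]
r4 m[φ2→wind] = [9, 7]
r4 m[φ3→wind] = [8, 8]
r4 m[φ3→wet] = [576, 504]
r4 m[φ4→ice] = [4, 8]
r4 m[ice→φ0] = [2304, 3136]
r4 m[ice→φ1] = [32, 56]
r4 m[ice→φ4] = [4608, 2744]
r4 m[slip→φ0] = [1, 1]
r4 m[sprk→φ2] = [1, 1]
r4 m[wind→φ1] = [72, 56]
r4 m[wind→φ2] = [2048, 3136]
r4 m[wind→φ3] = [2304, 2744]
r4 m[wet→φ3] = [1, 1]
r5 m[φ0→ice] = [8, 7]
r5 m[φ0→slip] = [21952, 12544]
r5 m[φ1→ice] = [576, 392]
r5 m[φ1→wind] = [256, 392]
r5 m[φ2→sprk] = [21952, 18432]
r5 m[φ2→wind] = [9, 7]
r5 m[φ3→wind] = [8, 8]
r5 m[φ3→wet] = [18432, 21952]
r5 m[φ4→ice] = [4, 8]
r5 m[ice→φ0] = [2304, 3136]
r5 m[ice→φ1] = [32, 56]
r5 m[ice→φ4] = [4608, 2744]
r5 m[slip→φ0] = [1, 1]
r5 m[sprk→φ2] = [1, 1]
r5 m[wind→φ1] = [72, 56]
r5 m[wind→φ2] = [2048, 3136]
r5 m[wind→φ3] = [2304, 2744]
r5 m[wet→φ3] = [1, 1]
r6 m[φ0→ice] = [8, 7]
r6 m[φ0→slip] = [21952, 12544]
r6 m[φ1→ice] = [576, 392]
r6 m[φ1→wind] = [256, 392]
r6 m[φ2→sprk] = [21952, 18432]
r6 m[φ2→wind] = [9, 7]
r6 m[φ3→wind] = [8, 8]
r6 m[φ3→wet] = [18432, 21952]
r6 m[φ4→ice] = [4, 8]
r6 m[ice→φ0] = [2304, 3136]
r6 m[ice→φ1] = [32, 56]
r6 m[ice→φ4] = [4608, 2744]
r6 m[slip→φ0] = [1, 1]
r6 m[sprk→φ2] = [1, 1]
r6 m[wind→φ1] = [72, 56]
r6 m[wind→φ2] = [2048, 3136]
r6 m[wind→φ3] = [2304, 2744]
r6 m[wet→φ3] = [1, 1]
fixed point reached at round 6
b[wind] = ⊗ incoming = [18432, 21952]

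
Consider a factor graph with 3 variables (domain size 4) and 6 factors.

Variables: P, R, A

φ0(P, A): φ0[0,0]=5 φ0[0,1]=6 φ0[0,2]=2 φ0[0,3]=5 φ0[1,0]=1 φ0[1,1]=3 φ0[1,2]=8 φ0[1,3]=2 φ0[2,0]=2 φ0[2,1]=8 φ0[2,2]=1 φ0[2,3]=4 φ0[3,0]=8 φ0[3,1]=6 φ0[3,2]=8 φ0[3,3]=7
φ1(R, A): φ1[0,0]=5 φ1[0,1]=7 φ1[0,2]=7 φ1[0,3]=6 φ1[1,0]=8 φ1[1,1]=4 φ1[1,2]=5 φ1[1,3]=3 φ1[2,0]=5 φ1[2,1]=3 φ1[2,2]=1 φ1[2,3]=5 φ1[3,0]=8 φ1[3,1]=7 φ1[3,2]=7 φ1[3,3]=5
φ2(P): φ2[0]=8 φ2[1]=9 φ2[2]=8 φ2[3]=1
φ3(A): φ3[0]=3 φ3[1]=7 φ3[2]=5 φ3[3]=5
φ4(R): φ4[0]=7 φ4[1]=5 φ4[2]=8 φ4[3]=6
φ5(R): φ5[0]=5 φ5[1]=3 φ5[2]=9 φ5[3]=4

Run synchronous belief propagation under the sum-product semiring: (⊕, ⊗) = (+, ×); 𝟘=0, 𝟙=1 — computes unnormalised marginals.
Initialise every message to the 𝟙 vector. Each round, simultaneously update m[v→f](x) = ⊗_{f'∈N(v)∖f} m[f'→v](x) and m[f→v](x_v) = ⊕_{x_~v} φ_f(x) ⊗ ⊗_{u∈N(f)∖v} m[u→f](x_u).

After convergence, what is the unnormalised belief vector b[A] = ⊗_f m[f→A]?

b[A] = [185493, 699335, 291200, 356475]

init: all messages = 𝟙 over 4 values
r1 m[φ0→P] = [18, 14, 15, 29]
r1 m[φ0→A] = [16, 23, 19, 18]
r1 m[φ1→R] = [25, 20, 14, 27]
r1 m[φ1→A] = [26, 21, 20, 19]
r1 m[φ2→P] = [8, 9, 8, 1]
r1 m[φ3→A] = [3, 7, 5, 5]
r1 m[φ4→R] = [7, 5, 8, 6]
r1 m[φ5→R] = [5, 3, 9, 4]
r1 m[P→φ0] = [1, 1, 1, 1]
r1 m[P→φ2] = [1, 1, 1, 1]
r1 m[R→φ1] = [1, 1, 1, 1]
r1 m[R→φ4] = [1, 1, 1, 1]
r1 m[R→φ5] = [1, 1, 1, 1]
r1 m[A→φ0] = [1, 1, 1, 1]
r1 m[A→φ1] = [1, 1, 1, 1]
r1 m[A→φ3] = [1, 1, 1, 1]
r2 m[φ0→P] = [18, 14, 15, 29]
r2 m[φ0→A] = [16, 23, 19, 18]
r2 m[φ1→R] = [25, 20, 14, 27]
r2 m[φ1→A] = [26, 21, 20, 19]
r2 m[φ2→P] = [8, 9, 8, 1]
r2 m[φ3→A] = [3, 7, 5, 5]
r2 m[φ4→R] = [7, 5, 8, 6]
r2 m[φ5→R] = [5, 3, 9, 4]
r2 m[P→φ0] = [8, 9, 8, 1]
r2 m[P→φ2] = [18, 14, 15, 29]
r2 m[R→φ1] = [35, 15, 72, 24]
r2 m[R→φ4] = [125, 60, 126, 108]
r2 m[R→φ5] = [175, 100, 112, 162]
r2 m[A→φ0] = [78, 147, 100, 95]
r2 m[A→φ1] = [48, 161, 95, 90]
r2 m[A→φ3] = [416, 483, 380, 342]
r3 m[φ0→P] = [1947, 1509, 1812, 2971]
r3 m[φ0→A] = [73, 145, 104, 97]
r3 m[φ1→R] = [2572, 1773, 1268, 2626]
r3 m[φ1→A] = [847, 689, 560, 735]
r3 m[φ2→P] = [8, 9, 8, 1]
r3 m[φ3→A] = [3, 7, 5, 5]
r3 m[φ4→R] = [7, 5, 8, 6]
r3 m[φ5→R] = [5, 3, 9, 4]
r3 m[P→φ0] = [8, 9, 8, 1]
r3 m[P→φ2] = [18, 14, 15, 29]
r3 m[R→φ1] = [35, 15, 72, 24]
r3 m[R→φ4] = [125, 60, 126, 108]
r3 m[R→φ5] = [175, 100, 112, 162]
r3 m[A→φ0] = [78, 147, 100, 95]
r3 m[A→φ1] = [48, 161, 95, 90]
r3 m[A→φ3] = [416, 483, 380, 342]
r4 m[φ0→P] = [1947, 1509, 1812, 2971]
r4 m[φ0→A] = [73, 145, 104, 97]
r4 m[φ1→R] = [2572, 1773, 1268, 2626]
r4 m[φ1→A] = [847, 689, 560, 735]
r4 m[φ2→P] = [8, 9, 8, 1]
r4 m[φ3→A] = [3, 7, 5, 5]
r4 m[φ4→R] = [7, 5, 8, 6]
r4 m[φ5→R] = [5, 3, 9, 4]
r4 m[P→φ0] = [8, 9, 8, 1]
r4 m[P→φ2] = [1947, 1509, 1812, 2971]
r4 m[R→φ1] = [35, 15, 72, 24]
r4 m[R→φ4] = [12860, 5319, 11412, 10504]
r4 m[R→φ5] = [18004, 8865, 10144, 15756]
r4 m[A→φ0] = [2541, 4823, 2800, 3675]
r4 m[A→φ1] = [219, 1015, 520, 485]
r4 m[A→φ3] = [61831, 99905, 58240, 71295]
r5 m[φ0→P] = [65618, 46760, 61166, 97391]
r5 m[φ0→A] = [73, 145, 104, 97]
r5 m[φ1→R] = [14750, 9867, 7085, 14922]
r5 m[φ1→A] = [847, 689, 560, 735]
r5 m[φ2→P] = [8, 9, 8, 1]
r5 m[φ3→A] = [3, 7, 5, 5]
r5 m[φ4→R] = [7, 5, 8, 6]
r5 m[φ5→R] = [5, 3, 9, 4]
r5 m[P→φ0] = [8, 9, 8, 1]
r5 m[P→φ2] = [1947, 1509, 1812, 2971]
r5 m[R→φ1] = [35, 15, 72, 24]
r5 m[R→φ4] = [12860, 5319, 11412, 10504]
r5 m[R→φ5] = [18004, 8865, 10144, 15756]
r5 m[A→φ0] = [2541, 4823, 2800, 3675]
r5 m[A→φ1] = [219, 1015, 520, 485]
r5 m[A→φ3] = [61831, 99905, 58240, 71295]
r6 m[φ0→P] = [65618, 46760, 61166, 97391]
r6 m[φ0→A] = [73, 145, 104, 97]
r6 m[φ1→R] = [14750, 9867, 7085, 14922]
r6 m[φ1→A] = [847, 689, 560, 735]
r6 m[φ2→P] = [8, 9, 8, 1]
r6 m[φ3→A] = [3, 7, 5, 5]
r6 m[φ4→R] = [7, 5, 8, 6]
r6 m[φ5→R] = [5, 3, 9, 4]
r6 m[P→φ0] = [8, 9, 8, 1]
r6 m[P→φ2] = [65618, 46760, 61166, 97391]
r6 m[R→φ1] = [35, 15, 72, 24]
r6 m[R→φ4] = [73750, 29601, 63765, 59688]
r6 m[R→φ5] = [103250, 49335, 56680, 89532]
r6 m[A→φ0] = [2541, 4823, 2800, 3675]
r6 m[A→φ1] = [219, 1015, 520, 485]
r6 m[A→φ3] = [61831, 99905, 58240, 71295]
r7 m[φ0→P] = [65618, 46760, 61166, 97391]
r7 m[φ0→A] = [73, 145, 104, 97]
r7 m[φ1→R] = [14750, 9867, 7085, 14922]
r7 m[φ1→A] = [847, 689, 560, 735]
r7 m[φ2→P] = [8, 9, 8, 1]
r7 m[φ3→A] = [3, 7, 5, 5]
r7 m[φ4→R] = [7, 5, 8, 6]
r7 m[φ5→R] = [5, 3, 9, 4]
r7 m[P→φ0] = [8, 9, 8, 1]
r7 m[P→φ2] = [65618, 46760, 61166, 97391]
r7 m[R→φ1] = [35, 15, 72, 24]
r7 m[R→φ4] = [73750, 29601, 63765, 59688]
r7 m[R→φ5] = [103250, 49335, 56680, 89532]
r7 m[A→φ0] = [2541, 4823, 2800, 3675]
r7 m[A→φ1] = [219, 1015, 520, 485]
r7 m[A→φ3] = [61831, 99905, 58240, 71295]
fixed point reached at round 7
b[A] = ⊗ incoming = [185493, 699335, 291200, 356475]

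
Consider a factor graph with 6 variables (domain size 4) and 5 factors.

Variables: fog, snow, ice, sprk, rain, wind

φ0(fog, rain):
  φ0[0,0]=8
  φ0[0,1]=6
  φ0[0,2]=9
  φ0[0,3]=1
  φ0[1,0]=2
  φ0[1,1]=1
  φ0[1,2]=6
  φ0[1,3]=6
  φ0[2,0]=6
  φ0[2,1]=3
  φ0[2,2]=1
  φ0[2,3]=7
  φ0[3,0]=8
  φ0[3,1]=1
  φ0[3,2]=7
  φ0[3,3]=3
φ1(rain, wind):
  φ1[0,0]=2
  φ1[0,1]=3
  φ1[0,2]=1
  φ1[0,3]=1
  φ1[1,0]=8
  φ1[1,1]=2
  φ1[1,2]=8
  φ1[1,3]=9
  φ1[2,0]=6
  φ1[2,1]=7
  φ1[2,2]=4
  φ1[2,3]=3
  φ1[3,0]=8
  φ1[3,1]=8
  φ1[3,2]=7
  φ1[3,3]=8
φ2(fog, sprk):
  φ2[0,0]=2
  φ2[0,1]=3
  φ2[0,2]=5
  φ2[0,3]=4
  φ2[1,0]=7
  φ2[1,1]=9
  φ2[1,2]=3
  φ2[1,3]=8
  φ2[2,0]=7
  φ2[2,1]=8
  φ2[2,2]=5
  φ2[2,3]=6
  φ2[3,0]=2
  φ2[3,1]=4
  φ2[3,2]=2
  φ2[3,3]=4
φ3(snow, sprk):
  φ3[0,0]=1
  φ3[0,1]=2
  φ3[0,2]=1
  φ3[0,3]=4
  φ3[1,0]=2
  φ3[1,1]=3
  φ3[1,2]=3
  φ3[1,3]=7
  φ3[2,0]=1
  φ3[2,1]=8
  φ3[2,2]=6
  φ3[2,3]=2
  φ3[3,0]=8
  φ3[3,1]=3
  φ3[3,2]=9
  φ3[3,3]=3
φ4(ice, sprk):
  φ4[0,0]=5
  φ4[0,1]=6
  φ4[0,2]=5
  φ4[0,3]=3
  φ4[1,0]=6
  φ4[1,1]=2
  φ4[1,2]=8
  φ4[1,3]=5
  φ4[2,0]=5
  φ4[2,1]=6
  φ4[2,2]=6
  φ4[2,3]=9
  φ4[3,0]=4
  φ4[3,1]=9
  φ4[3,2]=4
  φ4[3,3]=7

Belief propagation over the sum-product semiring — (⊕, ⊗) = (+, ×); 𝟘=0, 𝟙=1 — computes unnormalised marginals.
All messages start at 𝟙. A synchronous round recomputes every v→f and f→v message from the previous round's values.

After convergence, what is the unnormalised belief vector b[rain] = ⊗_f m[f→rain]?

b[rain] = [1055348, 1968462, 2872840, 4291392]

init: all messages = 𝟙 over 4 values
r1 m[φ0→fog] = [24, 15, 17, 19]
r1 m[φ0→rain] = [24, 11, 23, 17]
r1 m[φ1→rain] = [7, 27, 20, 31]
r1 m[φ1→wind] = [24, 20, 20, 21]
r1 m[φ2→fog] = [14, 27, 26, 12]
r1 m[φ2→sprk] = [18, 24, 15, 22]
r1 m[φ3→snow] = [8, 15, 17, 23]
r1 m[φ3→sprk] = [12, 16, 19, 16]
r1 m[φ4→ice] = [19, 21, 26, 24]
r1 m[φ4→sprk] = [20, 23, 23, 24]
r1 m[fog→φ0] = [1, 1, 1, 1]
r1 m[fog→φ2] = [1, 1, 1, 1]
r1 m[snow→φ3] = [1, 1, 1, 1]
r1 m[ice→φ4] = [1, 1, 1, 1]
r1 m[sprk→φ2] = [1, 1, 1, 1]
r1 m[sprk→φ3] = [1, 1, 1, 1]
r1 m[sprk→φ4] = [1, 1, 1, 1]
r1 m[rain→φ0] = [1, 1, 1, 1]
r1 m[rain→φ1] = [1, 1, 1, 1]
r1 m[wind→φ1] = [1, 1, 1, 1]
r2 m[φ0→fog] = [24, 15, 17, 19]
r2 m[φ0→rain] = [24, 11, 23, 17]
r2 m[φ1→rain] = [7, 27, 20, 31]
r2 m[φ1→wind] = [24, 20, 20, 21]
r2 m[φ2→fog] = [14, 27, 26, 12]
r2 m[φ2→sprk] = [18, 24, 15, 22]
r2 m[φ3→snow] = [8, 15, 17, 23]
r2 m[φ3→sprk] = [12, 16, 19, 16]
r2 m[φ4→ice] = [19, 21, 26, 24]
r2 m[φ4→sprk] = [20, 23, 23, 24]
r2 m[fog→φ0] = [14, 27, 26, 12]
r2 m[fog→φ2] = [24, 15, 17, 19]
r2 m[snow→φ3] = [1, 1, 1, 1]
r2 m[ice→φ4] = [1, 1, 1, 1]
r2 m[sprk→φ2] = [240, 368, 437, 384]
r2 m[sprk→φ3] = [360, 552, 345, 528]
r2 m[sprk→φ4] = [216, 384, 285, 352]
r2 m[rain→φ0] = [7, 27, 20, 31]
r2 m[rain→φ1] = [24, 11, 23, 17]
r2 m[wind→φ1] = [1, 1, 1, 1]
r3 m[φ0→fog] = [429, 347, 360, 316]
r3 m[φ0→rain] = [418, 201, 398, 394]
r3 m[φ1→rain] = [7, 27, 20, 31]
r3 m[φ1→wind] = [410, 391, 323, 328]
r3 m[φ2→fog] = [5305, 9375, 9113, 4362]
r3 m[φ2→sprk] = [310, 419, 288, 394]
r3 m[φ3→snow] = [3921, 7107, 7902, 9225]
r3 m[φ3→sprk] = [12, 16, 19, 16]
r3 m[φ4→ice] = [5865, 6104, 8262, 7924]
r3 m[φ4→sprk] = [20, 23, 23, 24]
r3 m[fog→φ0] = [14, 27, 26, 12]
r3 m[fog→φ2] = [24, 15, 17, 19]
r3 m[snow→φ3] = [1, 1, 1, 1]
r3 m[ice→φ4] = [1, 1, 1, 1]
r3 m[sprk→φ2] = [240, 368, 437, 384]
r3 m[sprk→φ3] = [360, 552, 345, 528]
r3 m[sprk→φ4] = [216, 384, 285, 352]
r3 m[rain→φ0] = [7, 27, 20, 31]
r3 m[rain→φ1] = [24, 11, 23, 17]
r3 m[wind→φ1] = [1, 1, 1, 1]
r4 m[φ0→fog] = [429, 347, 360, 316]
r4 m[φ0→rain] = [418, 201, 398, 394]
r4 m[φ1→rain] = [7, 27, 20, 31]
r4 m[φ1→wind] = [410, 391, 323, 328]
r4 m[φ2→fog] = [5305, 9375, 9113, 4362]
r4 m[φ2→sprk] = [310, 419, 288, 394]
r4 m[φ3→snow] = [3921, 7107, 7902, 9225]
r4 m[φ3→sprk] = [12, 16, 19, 16]
r4 m[φ4→ice] = [5865, 6104, 8262, 7924]
r4 m[φ4→sprk] = [20, 23, 23, 24]
r4 m[fog→φ0] = [5305, 9375, 9113, 4362]
r4 m[fog→φ2] = [429, 347, 360, 316]
r4 m[snow→φ3] = [1, 1, 1, 1]
r4 m[ice→φ4] = [1, 1, 1, 1]
r4 m[sprk→φ2] = [240, 368, 437, 384]
r4 m[sprk→φ3] = [6200, 9637, 6624, 9456]
r4 m[sprk→φ4] = [3720, 6704, 5472, 6304]
r4 m[rain→φ0] = [7, 27, 20, 31]
r4 m[rain→φ1] = [418, 201, 398, 394]
r4 m[wind→φ1] = [1, 1, 1, 1]
r5 m[φ0→fog] = [429, 347, 360, 316]
r5 m[φ0→rain] = [150764, 72906, 143642, 138432]
r5 m[φ1→rain] = [7, 27, 20, 31]
r5 m[φ1→wind] = [7984, 7594, 6376, 6573]
r5 m[φ2→fog] = [5305, 9375, 9113, 4362]
r5 m[φ2→sprk] = [6439, 8554, 5618, 7916]
r5 m[φ3→snow] = [69922, 127375, 141952, 166495]
r5 m[φ3→sprk] = [12, 16, 19, 16]
r5 m[φ4→ice] = [105096, 111024, 148392, 141232]
r5 m[φ4→sprk] = [20, 23, 23, 24]
r5 m[fog→φ0] = [5305, 9375, 9113, 4362]
r5 m[fog→φ2] = [429, 347, 360, 316]
r5 m[snow→φ3] = [1, 1, 1, 1]
r5 m[ice→φ4] = [1, 1, 1, 1]
r5 m[sprk→φ2] = [240, 368, 437, 384]
r5 m[sprk→φ3] = [6200, 9637, 6624, 9456]
r5 m[sprk→φ4] = [3720, 6704, 5472, 6304]
r5 m[rain→φ0] = [7, 27, 20, 31]
r5 m[rain→φ1] = [418, 201, 398, 394]
r5 m[wind→φ1] = [1, 1, 1, 1]
r6 m[φ0→fog] = [429, 347, 360, 316]
r6 m[φ0→rain] = [150764, 72906, 143642, 138432]
r6 m[φ1→rain] = [7, 27, 20, 31]
r6 m[φ1→wind] = [7984, 7594, 6376, 6573]
r6 m[φ2→fog] = [5305, 9375, 9113, 4362]
r6 m[φ2→sprk] = [6439, 8554, 5618, 7916]
r6 m[φ3→snow] = [69922, 127375, 141952, 166495]
r6 m[φ3→sprk] = [12, 16, 19, 16]
r6 m[φ4→ice] = [105096, 111024, 148392, 141232]
r6 m[φ4→sprk] = [20, 23, 23, 24]
r6 m[fog→φ0] = [5305, 9375, 9113, 4362]
r6 m[fog→φ2] = [429, 347, 360, 316]
r6 m[snow→φ3] = [1, 1, 1, 1]
r6 m[ice→φ4] = [1, 1, 1, 1]
r6 m[sprk→φ2] = [240, 368, 437, 384]
r6 m[sprk→φ3] = [128780, 196742, 129214, 189984]
r6 m[sprk→φ4] = [77268, 136864, 106742, 126656]
r6 m[rain→φ0] = [7, 27, 20, 31]
r6 m[rain→φ1] = [150764, 72906, 143642, 138432]
r6 m[wind→φ1] = [1, 1, 1, 1]
r7 m[φ0→fog] = [429, 347, 360, 316]
r7 m[φ0→rain] = [150764, 72906, 143642, 138432]
r7 m[φ1→rain] = [7, 27, 20, 31]
r7 m[φ1→wind] = [2854084, 2711054, 2277604, 2345300]
r7 m[φ2→fog] = [5305, 9375, 9113, 4362]
r7 m[φ2→sprk] = [6439, 8554, 5618, 7916]
r7 m[φ3→snow] = [1411414, 2565316, 2857968, 3353344]
r7 m[φ3→sprk] = [12, 16, 19, 16]
r7 m[φ4→ice] = [2121202, 2224552, 2987880, 2854408]
r7 m[φ4→sprk] = [20, 23, 23, 24]
r7 m[fog→φ0] = [5305, 9375, 9113, 4362]
r7 m[fog→φ2] = [429, 347, 360, 316]
r7 m[snow→φ3] = [1, 1, 1, 1]
r7 m[ice→φ4] = [1, 1, 1, 1]
r7 m[sprk→φ2] = [240, 368, 437, 384]
r7 m[sprk→φ3] = [128780, 196742, 129214, 189984]
r7 m[sprk→φ4] = [77268, 136864, 106742, 126656]
r7 m[rain→φ0] = [7, 27, 20, 31]
r7 m[rain→φ1] = [150764, 72906, 143642, 138432]
r7 m[wind→φ1] = [1, 1, 1, 1]
r8 m[φ0→fog] = [429, 347, 360, 316]
r8 m[φ0→rain] = [150764, 72906, 143642, 138432]
r8 m[φ1→rain] = [7, 27, 20, 31]
r8 m[φ1→wind] = [2854084, 2711054, 2277604, 2345300]
r8 m[φ2→fog] = [5305, 9375, 9113, 4362]
r8 m[φ2→sprk] = [6439, 8554, 5618, 7916]
r8 m[φ3→snow] = [1411414, 2565316, 2857968, 3353344]
r8 m[φ3→sprk] = [12, 16, 19, 16]
r8 m[φ4→ice] = [2121202, 2224552, 2987880, 2854408]
r8 m[φ4→sprk] = [20, 23, 23, 24]
r8 m[fog→φ0] = [5305, 9375, 9113, 4362]
r8 m[fog→φ2] = [429, 347, 360, 316]
r8 m[snow→φ3] = [1, 1, 1, 1]
r8 m[ice→φ4] = [1, 1, 1, 1]
r8 m[sprk→φ2] = [240, 368, 437, 384]
r8 m[sprk→φ3] = [128780, 196742, 129214, 189984]
r8 m[sprk→φ4] = [77268, 136864, 106742, 126656]
r8 m[rain→φ0] = [7, 27, 20, 31]
r8 m[rain→φ1] = [150764, 72906, 143642, 138432]
r8 m[wind→φ1] = [1, 1, 1, 1]
fixed point reached at round 8
b[rain] = ⊗ incoming = [1055348, 1968462, 2872840, 4291392]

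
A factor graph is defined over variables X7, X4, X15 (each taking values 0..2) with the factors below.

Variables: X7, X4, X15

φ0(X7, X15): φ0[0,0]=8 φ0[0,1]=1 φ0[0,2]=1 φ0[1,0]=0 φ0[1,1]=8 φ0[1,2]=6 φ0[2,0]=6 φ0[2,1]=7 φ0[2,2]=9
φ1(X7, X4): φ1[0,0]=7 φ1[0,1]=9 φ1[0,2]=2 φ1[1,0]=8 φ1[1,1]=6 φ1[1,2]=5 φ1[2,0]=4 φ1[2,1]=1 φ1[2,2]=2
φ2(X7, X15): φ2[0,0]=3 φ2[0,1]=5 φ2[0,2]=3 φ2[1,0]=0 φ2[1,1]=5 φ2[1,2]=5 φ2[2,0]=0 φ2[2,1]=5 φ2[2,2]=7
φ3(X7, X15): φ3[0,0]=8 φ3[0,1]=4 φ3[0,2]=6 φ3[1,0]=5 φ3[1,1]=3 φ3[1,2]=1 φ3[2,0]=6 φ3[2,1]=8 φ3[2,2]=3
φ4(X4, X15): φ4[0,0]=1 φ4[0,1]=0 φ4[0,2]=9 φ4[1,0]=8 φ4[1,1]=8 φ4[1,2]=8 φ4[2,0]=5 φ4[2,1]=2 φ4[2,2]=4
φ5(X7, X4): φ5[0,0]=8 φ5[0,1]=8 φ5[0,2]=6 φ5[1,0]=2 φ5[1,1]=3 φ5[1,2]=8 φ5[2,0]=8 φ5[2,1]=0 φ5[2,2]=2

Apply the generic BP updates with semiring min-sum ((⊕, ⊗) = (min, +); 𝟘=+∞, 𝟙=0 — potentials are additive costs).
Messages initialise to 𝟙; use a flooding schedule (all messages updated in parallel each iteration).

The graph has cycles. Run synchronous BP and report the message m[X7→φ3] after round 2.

init: all messages = 𝟙 over 3 values
r1 m[φ0→X7] = [1, 0, 6]
r1 m[φ0→X15] = [0, 1, 1]
r1 m[φ1→X7] = [2, 5, 1]
r1 m[φ1→X4] = [4, 1, 2]
r1 m[φ2→X7] = [3, 0, 0]
r1 m[φ2→X15] = [0, 5, 3]
r1 m[φ3→X7] = [4, 1, 3]
r1 m[φ3→X15] = [5, 3, 1]
r1 m[φ4→X4] = [0, 8, 2]
r1 m[φ4→X15] = [1, 0, 4]
r1 m[φ5→X7] = [6, 2, 0]
r1 m[φ5→X4] = [2, 0, 2]
r1 m[X7→φ0] = [0, 0, 0]
r1 m[X7→φ1] = [0, 0, 0]
r1 m[X7→φ2] = [0, 0, 0]
r1 m[X7→φ3] = [0, 0, 0]
r1 m[X7→φ5] = [0, 0, 0]
r1 m[X4→φ1] = [0, 0, 0]
r1 m[X4→φ4] = [0, 0, 0]
r1 m[X4→φ5] = [0, 0, 0]
r1 m[X15→φ0] = [0, 0, 0]
r1 m[X15→φ2] = [0, 0, 0]
r1 m[X15→φ3] = [0, 0, 0]
r1 m[X15→φ4] = [0, 0, 0]
r2 m[φ0→X7] = [1, 0, 6]
r2 m[φ0→X15] = [0, 1, 1]
r2 m[φ1→X7] = [2, 5, 1]
r2 m[φ1→X4] = [4, 1, 2]
r2 m[φ2→X7] = [3, 0, 0]
r2 m[φ2→X15] = [0, 5, 3]
r2 m[φ3→X7] = [4, 1, 3]
r2 m[φ3→X15] = [5, 3, 1]
r2 m[φ4→X4] = [0, 8, 2]
r2 m[φ4→X15] = [1, 0, 4]
r2 m[φ5→X7] = [6, 2, 0]
r2 m[φ5→X4] = [2, 0, 2]
r2 m[X7→φ0] = [15, 8, 4]
r2 m[X7→φ1] = [14, 3, 9]
r2 m[X7→φ2] = [13, 8, 10]
r2 m[X7→φ3] = [12, 7, 7]
r2 m[X7→φ5] = [10, 6, 10]
r2 m[X4→φ1] = [2, 8, 4]
r2 m[X4→φ4] = [6, 1, 4]
r2 m[X4→φ5] = [4, 9, 4]
r2 m[X15→φ0] = [6, 8, 8]
r2 m[X15→φ2] = [6, 4, 6]
r2 m[X15→φ3] = [1, 6, 8]
r2 m[X15→φ4] = [5, 9, 5]

message @ round 2 = [12, 7, 7]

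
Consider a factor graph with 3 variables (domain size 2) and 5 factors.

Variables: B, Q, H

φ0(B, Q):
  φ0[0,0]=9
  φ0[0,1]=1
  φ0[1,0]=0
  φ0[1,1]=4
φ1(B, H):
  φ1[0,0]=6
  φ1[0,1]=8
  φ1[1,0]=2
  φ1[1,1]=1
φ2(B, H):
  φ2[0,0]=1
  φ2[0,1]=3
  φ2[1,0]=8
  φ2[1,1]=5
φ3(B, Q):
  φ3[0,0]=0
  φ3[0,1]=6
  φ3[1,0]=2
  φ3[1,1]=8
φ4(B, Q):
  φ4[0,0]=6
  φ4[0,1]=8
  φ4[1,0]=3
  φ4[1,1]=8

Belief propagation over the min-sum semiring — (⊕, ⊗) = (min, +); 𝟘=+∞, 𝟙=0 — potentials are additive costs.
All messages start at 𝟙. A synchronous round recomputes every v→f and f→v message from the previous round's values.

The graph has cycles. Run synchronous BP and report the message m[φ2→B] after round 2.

init: all messages = 𝟙 over 2 values
r1 m[φ0→B] = [1, 0]
r1 m[φ0→Q] = [0, 1]
r1 m[φ1→B] = [6, 1]
r1 m[φ1→H] = [2, 1]
r1 m[φ2→B] = [1, 5]
r1 m[φ2→H] = [1, 3]
r1 m[φ3→B] = [0, 2]
r1 m[φ3→Q] = [0, 6]
r1 m[φ4→B] = [6, 3]
r1 m[φ4→Q] = [3, 8]
r1 m[B→φ0] = [0, 0]
r1 m[B→φ1] = [0, 0]
r1 m[B→φ2] = [0, 0]
r1 m[B→φ3] = [0, 0]
r1 m[B→φ4] = [0, 0]
r1 m[Q→φ0] = [0, 0]
r1 m[Q→φ3] = [0, 0]
r1 m[Q→φ4] = [0, 0]
r1 m[H→φ1] = [0, 0]
r1 m[H→φ2] = [0, 0]
r2 m[φ0→B] = [1, 0]
r2 m[φ0→Q] = [0, 1]
r2 m[φ1→B] = [6, 1]
r2 m[φ1→H] = [2, 1]
r2 m[φ2→B] = [1, 5]
r2 m[φ2→H] = [1, 3]
r2 m[φ3→B] = [0, 2]
r2 m[φ3→Q] = [0, 6]
r2 m[φ4→B] = [6, 3]
r2 m[φ4→Q] = [3, 8]
r2 m[B→φ0] = [13, 11]
r2 m[B→φ1] = [8, 10]
r2 m[B→φ2] = [13, 6]
r2 m[B→φ3] = [14, 9]
r2 m[B→φ4] = [8, 8]
r2 m[Q→φ0] = [3, 14]
r2 m[Q→φ3] = [3, 9]
r2 m[Q→φ4] = [0, 7]
r2 m[H→φ1] = [1, 3]
r2 m[H→φ2] = [2, 1]

message @ round 2 = [1, 5]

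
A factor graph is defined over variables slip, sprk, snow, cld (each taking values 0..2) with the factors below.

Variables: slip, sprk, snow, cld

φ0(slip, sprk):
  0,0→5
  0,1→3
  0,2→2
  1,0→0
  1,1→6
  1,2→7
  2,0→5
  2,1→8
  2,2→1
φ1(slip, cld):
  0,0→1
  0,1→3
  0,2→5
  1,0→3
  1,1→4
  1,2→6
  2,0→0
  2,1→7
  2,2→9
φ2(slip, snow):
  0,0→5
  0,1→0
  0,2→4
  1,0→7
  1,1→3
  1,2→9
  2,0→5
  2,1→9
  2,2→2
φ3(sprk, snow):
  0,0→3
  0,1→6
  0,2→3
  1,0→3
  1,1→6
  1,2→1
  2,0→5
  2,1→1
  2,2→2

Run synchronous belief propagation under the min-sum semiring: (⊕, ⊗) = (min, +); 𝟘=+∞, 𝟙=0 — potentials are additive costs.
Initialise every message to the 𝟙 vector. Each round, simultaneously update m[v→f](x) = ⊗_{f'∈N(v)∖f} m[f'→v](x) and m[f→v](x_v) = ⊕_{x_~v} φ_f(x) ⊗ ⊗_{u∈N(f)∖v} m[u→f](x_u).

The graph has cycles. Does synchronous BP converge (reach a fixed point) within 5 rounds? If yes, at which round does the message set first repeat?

NOT CONVERGED within 5 rounds

init: all messages = 𝟙 over 3 values
r1 m[φ0→slip] = [2, 0, 1]
r1 m[φ0→sprk] = [0, 3, 1]
r1 m[φ1→slip] = [1, 3, 0]
r1 m[φ1→cld] = [0, 3, 5]
r1 m[φ2→slip] = [0, 3, 2]
r1 m[φ2→snow] = [5, 0, 2]
r1 m[φ3→sprk] = [3, 1, 1]
r1 m[φ3→snow] = [3, 1, 1]
r1 m[slip→φ0] = [0, 0, 0]
r1 m[slip→φ1] = [0, 0, 0]
r1 m[slip→φ2] = [0, 0, 0]
r1 m[sprk→φ0] = [0, 0, 0]
r1 m[sprk→φ3] = [0, 0, 0]
r1 m[snow→φ2] = [0, 0, 0]
r1 m[snow→φ3] = [0, 0, 0]
r1 m[cld→φ1] = [0, 0, 0]
r2 m[φ0→slip] = [2, 0, 1]
r2 m[φ0→sprk] = [0, 3, 1]
r2 m[φ1→slip] = [1, 3, 0]
r2 m[φ1→cld] = [0, 3, 5]
r2 m[φ2→slip] = [0, 3, 2]
r2 m[φ2→snow] = [5, 0, 2]
r2 m[φ3→sprk] = [3, 1, 1]
r2 m[φ3→snow] = [3, 1, 1]
r2 m[slip→φ0] = [1, 6, 2]
r2 m[slip→φ1] = [2, 3, 3]
r2 m[slip→φ2] = [3, 3, 1]
r2 m[sprk→φ0] = [3, 1, 1]
r2 m[sprk→φ3] = [0, 3, 1]
r2 m[snow→φ2] = [3, 1, 1]
r2 m[snow→φ3] = [5, 0, 2]
r2 m[cld→φ1] = [0, 0, 0]
r3 m[φ0→slip] = [3, 3, 2]
r3 m[φ0→sprk] = [6, 4, 3]
r3 m[φ1→slip] = [1, 3, 0]
r3 m[φ1→cld] = [3, 5, 7]
r3 m[φ2→slip] = [1, 4, 3]
r3 m[φ2→snow] = [6, 3, 3]
r3 m[φ3→sprk] = [5, 3, 1]
r3 m[φ3→snow] = [3, 2, 3]
r3 m[slip→φ0] = [1, 6, 2]
r3 m[slip→φ1] = [2, 3, 3]
r3 m[slip→φ2] = [3, 3, 1]
r3 m[sprk→φ0] = [3, 1, 1]
r3 m[sprk→φ3] = [0, 3, 1]
r3 m[snow→φ2] = [3, 1, 1]
r3 m[snow→φ3] = [5, 0, 2]
r3 m[cld→φ1] = [0, 0, 0]
r4 m[φ0→slip] = [3, 3, 2]
r4 m[φ0→sprk] = [6, 4, 3]
r4 m[φ1→slip] = [1, 3, 0]
r4 m[φ1→cld] = [3, 5, 7]
r4 m[φ2→slip] = [1, 4, 3]
r4 m[φ2→snow] = [6, 3, 3]
r4 m[φ3→sprk] = [5, 3, 1]
r4 m[φ3→snow] = [3, 2, 3]
r4 m[slip→φ0] = [2, 7, 3]
r4 m[slip→φ1] = [4, 7, 5]
r4 m[slip→φ2] = [4, 6, 2]
r4 m[sprk→φ0] = [5, 3, 1]
r4 m[sprk→φ3] = [6, 4, 3]
r4 m[snow→φ2] = [3, 2, 3]
r4 m[snow→φ3] = [6, 3, 3]
r4 m[cld→φ1] = [0, 0, 0]
r5 m[φ0→slip] = [3, 5, 2]
r5 m[φ0→sprk] = [7, 5, 4]
r5 m[φ1→slip] = [1, 3, 0]
r5 m[φ1→cld] = [5, 7, 9]
r5 m[φ2→slip] = [2, 5, 5]
r5 m[φ2→snow] = [7, 4, 4]
r5 m[φ3→sprk] = [6, 4, 4]
r5 m[φ3→snow] = [7, 4, 5]
r5 m[slip→φ0] = [2, 7, 3]
r5 m[slip→φ1] = [4, 7, 5]
r5 m[slip→φ2] = [4, 6, 2]
r5 m[sprk→φ0] = [5, 3, 1]
r5 m[sprk→φ3] = [6, 4, 3]
r5 m[snow→φ2] = [3, 2, 3]
r5 m[snow→φ3] = [6, 3, 3]
r5 m[cld→φ1] = [0, 0, 0]
no fixed point within 5 rounds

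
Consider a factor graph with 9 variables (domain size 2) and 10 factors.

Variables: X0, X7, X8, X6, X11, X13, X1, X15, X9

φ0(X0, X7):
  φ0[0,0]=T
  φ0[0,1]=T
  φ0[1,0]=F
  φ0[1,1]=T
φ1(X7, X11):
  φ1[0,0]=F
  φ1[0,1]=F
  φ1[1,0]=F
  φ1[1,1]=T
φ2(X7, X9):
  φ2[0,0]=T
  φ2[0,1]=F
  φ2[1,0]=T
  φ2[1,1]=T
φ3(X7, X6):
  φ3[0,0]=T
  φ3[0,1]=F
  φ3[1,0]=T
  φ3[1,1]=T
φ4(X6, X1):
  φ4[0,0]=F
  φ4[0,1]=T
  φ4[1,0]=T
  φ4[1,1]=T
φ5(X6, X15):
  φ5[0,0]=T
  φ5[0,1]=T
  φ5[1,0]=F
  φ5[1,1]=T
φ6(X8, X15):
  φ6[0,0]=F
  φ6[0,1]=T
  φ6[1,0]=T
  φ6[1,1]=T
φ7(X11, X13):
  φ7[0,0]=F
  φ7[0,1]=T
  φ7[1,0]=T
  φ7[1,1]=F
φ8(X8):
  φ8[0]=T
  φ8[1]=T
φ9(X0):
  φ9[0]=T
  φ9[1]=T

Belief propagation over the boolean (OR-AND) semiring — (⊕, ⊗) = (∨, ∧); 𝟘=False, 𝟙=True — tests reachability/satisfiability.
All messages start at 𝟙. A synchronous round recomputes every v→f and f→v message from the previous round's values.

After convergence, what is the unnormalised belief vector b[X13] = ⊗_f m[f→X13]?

b[X13] = [T, F]

init: all messages = 𝟙 over 2 values
r1 m[φ0→X0] = [T, T]
r1 m[φ0→X7] = [T, T]
r1 m[φ1→X7] = [F, T]
r1 m[φ1→X11] = [F, T]
r1 m[φ2→X7] = [T, T]
r1 m[φ2→X9] = [T, T]
r1 m[φ3→X7] = [T, T]
r1 m[φ3→X6] = [T, T]
r1 m[φ4→X6] = [T, T]
r1 m[φ4→X1] = [T, T]
r1 m[φ5→X6] = [T, T]
r1 m[φ5→X15] = [T, T]
r1 m[φ6→X8] = [T, T]
r1 m[φ6→X15] = [T, T]
r1 m[φ7→X11] = [T, T]
r1 m[φ7→X13] = [T, T]
r1 m[φ8→X8] = [T, T]
r1 m[φ9→X0] = [T, T]
r1 m[X0→φ0] = [T, T]
r1 m[X0→φ9] = [T, T]
r1 m[X7→φ0] = [T, T]
r1 m[X7→φ1] = [T, T]
r1 m[X7→φ2] = [T, T]
r1 m[X7→φ3] = [T, T]
r1 m[X8→φ6] = [T, T]
r1 m[X8→φ8] = [T, T]
r1 m[X6→φ3] = [T, T]
r1 m[X6→φ4] = [T, T]
r1 m[X6→φ5] = [T, T]
r1 m[X11→φ1] = [T, T]
r1 m[X11→φ7] = [T, T]
r1 m[X13→φ7] = [T, T]
r1 m[X1→φ4] = [T, T]
r1 m[X15→φ5] = [T, T]
r1 m[X15→φ6] = [T, T]
r1 m[X9→φ2] = [T, T]
r2 m[φ0→X0] = [T, T]
r2 m[φ0→X7] = [T, T]
r2 m[φ1→X7] = [F, T]
r2 m[φ1→X11] = [F, T]
r2 m[φ2→X7] = [T, T]
r2 m[φ2→X9] = [T, T]
r2 m[φ3→X7] = [T, T]
r2 m[φ3→X6] = [T, T]
r2 m[φ4→X6] = [T, T]
r2 m[φ4→X1] = [T, T]
r2 m[φ5→X6] = [T, T]
r2 m[φ5→X15] = [T, T]
r2 m[φ6→X8] = [T, T]
r2 m[φ6→X15] = [T, T]
r2 m[φ7→X11] = [T, T]
r2 m[φ7→X13] = [T, T]
r2 m[φ8→X8] = [T, T]
r2 m[φ9→X0] = [T, T]
r2 m[X0→φ0] = [T, T]
r2 m[X0→φ9] = [T, T]
r2 m[X7→φ0] = [F, T]
r2 m[X7→φ1] = [T, T]
r2 m[X7→φ2] = [F, T]
r2 m[X7→φ3] = [F, T]
r2 m[X8→φ6] = [T, T]
r2 m[X8→φ8] = [T, T]
r2 m[X6→φ3] = [T, T]
r2 m[X6→φ4] = [T, T]
r2 m[X6→φ5] = [T, T]
r2 m[X11→φ1] = [T, T]
r2 m[X11→φ7] = [F, T]
r2 m[X13→φ7] = [T, T]
r2 m[X1→φ4] = [T, T]
r2 m[X15→φ5] = [T, T]
r2 m[X15→φ6] = [T, T]
r2 m[X9→φ2] = [T, T]
r3 m[φ0→X0] = [T, T]
r3 m[φ0→X7] = [T, T]
r3 m[φ1→X7] = [F, T]
r3 m[φ1→X11] = [F, T]
r3 m[φ2→X7] = [T, T]
r3 m[φ2→X9] = [T, T]
r3 m[φ3→X7] = [T, T]
r3 m[φ3→X6] = [T, T]
r3 m[φ4→X6] = [T, T]
r3 m[φ4→X1] = [T, T]
r3 m[φ5→X6] = [T, T]
r3 m[φ5→X15] = [T, T]
r3 m[φ6→X8] = [T, T]
r3 m[φ6→X15] = [T, T]
r3 m[φ7→X11] = [T, T]
r3 m[φ7→X13] = [T, F]
r3 m[φ8→X8] = [T, T]
r3 m[φ9→X0] = [T, T]
r3 m[X0→φ0] = [T, T]
r3 m[X0→φ9] = [T, T]
r3 m[X7→φ0] = [F, T]
r3 m[X7→φ1] = [T, T]
r3 m[X7→φ2] = [F, T]
r3 m[X7→φ3] = [F, T]
r3 m[X8→φ6] = [T, T]
r3 m[X8→φ8] = [T, T]
r3 m[X6→φ3] = [T, T]
r3 m[X6→φ4] = [T, T]
r3 m[X6→φ5] = [T, T]
r3 m[X11→φ1] = [T, T]
r3 m[X11→φ7] = [F, T]
r3 m[X13→φ7] = [T, T]
r3 m[X1→φ4] = [T, T]
r3 m[X15→φ5] = [T, T]
r3 m[X15→φ6] = [T, T]
r3 m[X9→φ2] = [T, T]
r4 m[φ0→X0] = [T, T]
r4 m[φ0→X7] = [T, T]
r4 m[φ1→X7] = [F, T]
r4 m[φ1→X11] = [F, T]
r4 m[φ2→X7] = [T, T]
r4 m[φ2→X9] = [T, T]
r4 m[φ3→X7] = [T, T]
r4 m[φ3→X6] = [T, T]
r4 m[φ4→X6] = [T, T]
r4 m[φ4→X1] = [T, T]
r4 m[φ5→X6] = [T, T]
r4 m[φ5→X15] = [T, T]
r4 m[φ6→X8] = [T, T]
r4 m[φ6→X15] = [T, T]
r4 m[φ7→X11] = [T, T]
r4 m[φ7→X13] = [T, F]
r4 m[φ8→X8] = [T, T]
r4 m[φ9→X0] = [T, T]
r4 m[X0→φ0] = [T, T]
r4 m[X0→φ9] = [T, T]
r4 m[X7→φ0] = [F, T]
r4 m[X7→φ1] = [T, T]
r4 m[X7→φ2] = [F, T]
r4 m[X7→φ3] = [F, T]
r4 m[X8→φ6] = [T, T]
r4 m[X8→φ8] = [T, T]
r4 m[X6→φ3] = [T, T]
r4 m[X6→φ4] = [T, T]
r4 m[X6→φ5] = [T, T]
r4 m[X11→φ1] = [T, T]
r4 m[X11→φ7] = [F, T]
r4 m[X13→φ7] = [T, T]
r4 m[X1→φ4] = [T, T]
r4 m[X15→φ5] = [T, T]
r4 m[X15→φ6] = [T, T]
r4 m[X9→φ2] = [T, T]
fixed point reached at round 4
b[X13] = ⊗ incoming = [T, F]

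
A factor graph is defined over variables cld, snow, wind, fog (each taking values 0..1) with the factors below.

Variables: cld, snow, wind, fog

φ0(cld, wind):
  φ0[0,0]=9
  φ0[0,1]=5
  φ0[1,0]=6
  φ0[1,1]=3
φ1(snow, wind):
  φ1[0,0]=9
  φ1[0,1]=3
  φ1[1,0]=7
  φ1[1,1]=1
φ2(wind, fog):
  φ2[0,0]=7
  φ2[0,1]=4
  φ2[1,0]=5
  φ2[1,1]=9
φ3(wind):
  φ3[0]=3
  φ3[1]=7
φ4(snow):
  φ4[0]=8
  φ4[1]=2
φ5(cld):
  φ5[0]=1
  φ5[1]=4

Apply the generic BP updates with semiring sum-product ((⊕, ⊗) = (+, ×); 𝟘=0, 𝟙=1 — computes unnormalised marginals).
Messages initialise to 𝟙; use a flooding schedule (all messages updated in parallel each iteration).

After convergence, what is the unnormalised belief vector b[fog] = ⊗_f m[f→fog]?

init: all messages = 𝟙 over 2 values
r1 m[φ0→cld] = [14, 9]
r1 m[φ0→wind] = [15, 8]
r1 m[φ1→snow] = [12, 8]
r1 m[φ1→wind] = [16, 4]
r1 m[φ2→wind] = [11, 14]
r1 m[φ2→fog] = [12, 13]
r1 m[φ3→wind] = [3, 7]
r1 m[φ4→snow] = [8, 2]
r1 m[φ5→cld] = [1, 4]
r1 m[cld→φ0] = [1, 1]
r1 m[cld→φ5] = [1, 1]
r1 m[snow→φ1] = [1, 1]
r1 m[snow→φ4] = [1, 1]
r1 m[wind→φ0] = [1, 1]
r1 m[wind→φ1] = [1, 1]
r1 m[wind→φ2] = [1, 1]
r1 m[wind→φ3] = [1, 1]
r1 m[fog→φ2] = [1, 1]
r2 m[φ0→cld] = [14, 9]
r2 m[φ0→wind] = [15, 8]
r2 m[φ1→snow] = [12, 8]
r2 m[φ1→wind] = [16, 4]
r2 m[φ2→wind] = [11, 14]
r2 m[φ2→fog] = [12, 13]
r2 m[φ3→wind] = [3, 7]
r2 m[φ4→snow] = [8, 2]
r2 m[φ5→cld] = [1, 4]
r2 m[cld→φ0] = [1, 4]
r2 m[cld→φ5] = [14, 9]
r2 m[snow→φ1] = [8, 2]
r2 m[snow→φ4] = [12, 8]
r2 m[wind→φ0] = [528, 392]
r2 m[wind→φ1] = [495, 784]
r2 m[wind→φ2] = [720, 224]
r2 m[wind→φ3] = [2640, 448]
r2 m[fog→φ2] = [1, 1]
r3 m[φ0→cld] = [6712, 4344]
r3 m[φ0→wind] = [33, 17]
r3 m[φ1→snow] = [6807, 4249]
r3 m[φ1→wind] = [86, 26]
r3 m[φ2→wind] = [11, 14]
r3 m[φ2→fog] = [6160, 4896]
r3 m[φ3→wind] = [3, 7]
r3 m[φ4→snow] = [8, 2]
r3 m[φ5→cld] = [1, 4]
r3 m[cld→φ0] = [1, 4]
r3 m[cld→φ5] = [14, 9]
r3 m[snow→φ1] = [8, 2]
r3 m[snow→φ4] = [12, 8]
r3 m[wind→φ0] = [528, 392]
r3 m[wind→φ1] = [495, 784]
r3 m[wind→φ2] = [720, 224]
r3 m[wind→φ3] = [2640, 448]
r3 m[fog→φ2] = [1, 1]
r4 m[φ0→cld] = [6712, 4344]
r4 m[φ0→wind] = [33, 17]
r4 m[φ1→snow] = [6807, 4249]
r4 m[φ1→wind] = [86, 26]
r4 m[φ2→wind] = [11, 14]
r4 m[φ2→fog] = [6160, 4896]
r4 m[φ3→wind] = [3, 7]
r4 m[φ4→snow] = [8, 2]
r4 m[φ5→cld] = [1, 4]
r4 m[cld→φ0] = [1, 4]
r4 m[cld→φ5] = [6712, 4344]
r4 m[snow→φ1] = [8, 2]
r4 m[snow→φ4] = [6807, 4249]
r4 m[wind→φ0] = [2838, 2548]
r4 m[wind→φ1] = [1089, 1666]
r4 m[wind→φ2] = [8514, 3094]
r4 m[wind→φ3] = [31218, 6188]
r4 m[fog→φ2] = [1, 1]
r5 m[φ0→cld] = [38282, 24672]
r5 m[φ0→wind] = [33, 17]
r5 m[φ1→snow] = [14799, 9289]
r5 m[φ1→wind] = [86, 26]
r5 m[φ2→wind] = [11, 14]
r5 m[φ2→fog] = [75068, 61902]
r5 m[φ3→wind] = [3, 7]
r5 m[φ4→snow] = [8, 2]
r5 m[φ5→cld] = [1, 4]
r5 m[cld→φ0] = [1, 4]
r5 m[cld→φ5] = [6712, 4344]
r5 m[snow→φ1] = [8, 2]
r5 m[snow→φ4] = [6807, 4249]
r5 m[wind→φ0] = [2838, 2548]
r5 m[wind→φ1] = [1089, 1666]
r5 m[wind→φ2] = [8514, 3094]
r5 m[wind→φ3] = [31218, 6188]
r5 m[fog→φ2] = [1, 1]
r6 m[φ0→cld] = [38282, 24672]
r6 m[φ0→wind] = [33, 17]
r6 m[φ1→snow] = [14799, 9289]
r6 m[φ1→wind] = [86, 26]
r6 m[φ2→wind] = [11, 14]
r6 m[φ2→fog] = [75068, 61902]
r6 m[φ3→wind] = [3, 7]
r6 m[φ4→snow] = [8, 2]
r6 m[φ5→cld] = [1, 4]
r6 m[cld→φ0] = [1, 4]
r6 m[cld→φ5] = [38282, 24672]
r6 m[snow→φ1] = [8, 2]
r6 m[snow→φ4] = [14799, 9289]
r6 m[wind→φ0] = [2838, 2548]
r6 m[wind→φ1] = [1089, 1666]
r6 m[wind→φ2] = [8514, 3094]
r6 m[wind→φ3] = [31218, 6188]
r6 m[fog→φ2] = [1, 1]
r7 m[φ0→cld] = [38282, 24672]
r7 m[φ0→wind] = [33, 17]
r7 m[φ1→snow] = [14799, 9289]
r7 m[φ1→wind] = [86, 26]
r7 m[φ2→wind] = [11, 14]
r7 m[φ2→fog] = [75068, 61902]
r7 m[φ3→wind] = [3, 7]
r7 m[φ4→snow] = [8, 2]
r7 m[φ5→cld] = [1, 4]
r7 m[cld→φ0] = [1, 4]
r7 m[cld→φ5] = [38282, 24672]
r7 m[snow→φ1] = [8, 2]
r7 m[snow→φ4] = [14799, 9289]
r7 m[wind→φ0] = [2838, 2548]
r7 m[wind→φ1] = [1089, 1666]
r7 m[wind→φ2] = [8514, 3094]
r7 m[wind→φ3] = [31218, 6188]
r7 m[fog→φ2] = [1, 1]
fixed point reached at round 7
b[fog] = ⊗ incoming = [75068, 61902]

b[fog] = [75068, 61902]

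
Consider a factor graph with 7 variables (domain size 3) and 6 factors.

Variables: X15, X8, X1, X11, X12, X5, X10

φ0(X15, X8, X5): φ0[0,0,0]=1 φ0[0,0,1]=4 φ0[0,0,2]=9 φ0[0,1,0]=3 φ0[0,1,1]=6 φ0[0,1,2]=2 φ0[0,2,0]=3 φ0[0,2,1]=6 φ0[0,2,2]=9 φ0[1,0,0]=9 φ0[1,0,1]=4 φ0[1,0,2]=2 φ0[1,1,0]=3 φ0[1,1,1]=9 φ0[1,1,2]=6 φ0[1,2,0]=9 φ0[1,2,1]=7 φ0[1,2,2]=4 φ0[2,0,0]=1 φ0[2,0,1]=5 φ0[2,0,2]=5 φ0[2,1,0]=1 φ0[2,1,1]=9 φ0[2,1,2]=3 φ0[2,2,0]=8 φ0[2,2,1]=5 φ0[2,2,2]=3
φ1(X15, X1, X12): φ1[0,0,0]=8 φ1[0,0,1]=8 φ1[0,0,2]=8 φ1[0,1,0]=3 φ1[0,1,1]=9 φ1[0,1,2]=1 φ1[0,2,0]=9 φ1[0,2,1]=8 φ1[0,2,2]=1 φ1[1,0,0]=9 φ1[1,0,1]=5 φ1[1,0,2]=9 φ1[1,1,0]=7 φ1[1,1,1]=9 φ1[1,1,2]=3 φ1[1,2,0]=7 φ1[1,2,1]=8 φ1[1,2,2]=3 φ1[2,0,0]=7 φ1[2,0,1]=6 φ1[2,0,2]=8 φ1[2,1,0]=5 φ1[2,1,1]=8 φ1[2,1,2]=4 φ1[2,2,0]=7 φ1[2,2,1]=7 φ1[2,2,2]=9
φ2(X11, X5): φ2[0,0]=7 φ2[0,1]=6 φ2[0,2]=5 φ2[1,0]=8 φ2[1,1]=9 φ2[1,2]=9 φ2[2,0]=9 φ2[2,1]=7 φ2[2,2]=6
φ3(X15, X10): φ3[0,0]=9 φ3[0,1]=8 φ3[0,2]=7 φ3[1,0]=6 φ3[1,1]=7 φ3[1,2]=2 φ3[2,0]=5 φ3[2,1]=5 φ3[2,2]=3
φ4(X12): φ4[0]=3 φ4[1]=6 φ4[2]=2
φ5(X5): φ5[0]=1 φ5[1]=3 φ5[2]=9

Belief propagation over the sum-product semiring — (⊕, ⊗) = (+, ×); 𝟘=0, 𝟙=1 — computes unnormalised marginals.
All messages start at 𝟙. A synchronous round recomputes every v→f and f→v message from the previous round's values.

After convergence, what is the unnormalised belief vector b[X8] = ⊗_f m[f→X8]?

init: all messages = 𝟙 over 3 values
r1 m[φ0→X15] = [43, 53, 40]
r1 m[φ0→X8] = [40, 42, 54]
r1 m[φ0→X5] = [38, 55, 43]
r1 m[φ1→X15] = [55, 60, 61]
r1 m[φ1→X1] = [68, 49, 59]
r1 m[φ1→X12] = [62, 68, 46]
r1 m[φ2→X11] = [18, 26, 22]
r1 m[φ2→X5] = [24, 22, 20]
r1 m[φ3→X15] = [24, 15, 13]
r1 m[φ3→X10] = [20, 20, 12]
r1 m[φ4→X12] = [3, 6, 2]
r1 m[φ5→X5] = [1, 3, 9]
r1 m[X15→φ0] = [1, 1, 1]
r1 m[X15→φ1] = [1, 1, 1]
r1 m[X15→φ3] = [1, 1, 1]
r1 m[X8→φ0] = [1, 1, 1]
r1 m[X1→φ1] = [1, 1, 1]
r1 m[X11→φ2] = [1, 1, 1]
r1 m[X12→φ1] = [1, 1, 1]
r1 m[X12→φ4] = [1, 1, 1]
r1 m[X5→φ0] = [1, 1, 1]
r1 m[X5→φ2] = [1, 1, 1]
r1 m[X5→φ5] = [1, 1, 1]
r1 m[X10→φ3] = [1, 1, 1]
r2 m[φ0→X15] = [43, 53, 40]
r2 m[φ0→X8] = [40, 42, 54]
r2 m[φ0→X5] = [38, 55, 43]
r2 m[φ1→X15] = [55, 60, 61]
r2 m[φ1→X1] = [68, 49, 59]
r2 m[φ1→X12] = [62, 68, 46]
r2 m[φ2→X11] = [18, 26, 22]
r2 m[φ2→X5] = [24, 22, 20]
r2 m[φ3→X15] = [24, 15, 13]
r2 m[φ3→X10] = [20, 20, 12]
r2 m[φ4→X12] = [3, 6, 2]
r2 m[φ5→X5] = [1, 3, 9]
r2 m[X15→φ0] = [1320, 900, 793]
r2 m[X15→φ1] = [1032, 795, 520]
r2 m[X15→φ3] = [2365, 3180, 2440]
r2 m[X8→φ0] = [1, 1, 1]
r2 m[X1→φ1] = [1, 1, 1]
r2 m[X11→φ2] = [1, 1, 1]
r2 m[X12→φ1] = [3, 6, 2]
r2 m[X12→φ4] = [62, 68, 46]
r2 m[X5→φ0] = [24, 66, 180]
r2 m[X5→φ2] = [38, 165, 387]
r2 m[X5→φ5] = [912, 1210, 860]
r2 m[X10→φ3] = [1, 1, 1]
r3 m[φ0→X15] = [4824, 3984, 3474]
r3 m[φ0→X8] = [4268982, 3582654, 4856526]
r3 m[φ0→X5] = [36070, 54187, 45923]
r3 m[φ1→X15] = [230, 231, 225]
r3 m[φ1→X1] = [188401, 168395, 181209]
r3 m[φ1→X12] = [48805, 54210, 33165]
r3 m[φ2→X11] = [3191, 5272, 3819]
r3 m[φ2→X5] = [24, 22, 20]
r3 m[φ3→X15] = [24, 15, 13]
r3 m[φ3→X10] = [52565, 53380, 30235]
r3 m[φ4→X12] = [3, 6, 2]
r3 m[φ5→X5] = [1, 3, 9]
r3 m[X15→φ0] = [1320, 900, 793]
r3 m[X15→φ1] = [1032, 795, 520]
r3 m[X15→φ3] = [2365, 3180, 2440]
r3 m[X8→φ0] = [1, 1, 1]
r3 m[X1→φ1] = [1, 1, 1]
r3 m[X11→φ2] = [1, 1, 1]
r3 m[X12→φ1] = [3, 6, 2]
r3 m[X12→φ4] = [62, 68, 46]
r3 m[X5→φ0] = [24, 66, 180]
r3 m[X5→φ2] = [38, 165, 387]
r3 m[X5→φ5] = [912, 1210, 860]
r3 m[X10→φ3] = [1, 1, 1]
r4 m[φ0→X15] = [4824, 3984, 3474]
r4 m[φ0→X8] = [4268982, 3582654, 4856526]
r4 m[φ0→X5] = [36070, 54187, 45923]
r4 m[φ1→X15] = [230, 231, 225]
r4 m[φ1→X1] = [188401, 168395, 181209]
r4 m[φ1→X12] = [48805, 54210, 33165]
r4 m[φ2→X11] = [3191, 5272, 3819]
r4 m[φ2→X5] = [24, 22, 20]
r4 m[φ3→X15] = [24, 15, 13]
r4 m[φ3→X10] = [52565, 53380, 30235]
r4 m[φ4→X12] = [3, 6, 2]
r4 m[φ5→X5] = [1, 3, 9]
r4 m[X15→φ0] = [5520, 3465, 2925]
r4 m[X15→φ1] = [115776, 59760, 45162]
r4 m[X15→φ3] = [1109520, 920304, 781650]
r4 m[X8→φ0] = [1, 1, 1]
r4 m[X1→φ1] = [1, 1, 1]
r4 m[X11→φ2] = [1, 1, 1]
r4 m[X12→φ1] = [3, 6, 2]
r4 m[X12→φ4] = [48805, 54210, 33165]
r4 m[X5→φ0] = [24, 66, 180]
r4 m[X5→φ2] = [36070, 162561, 413307]
r4 m[X5→φ5] = [865680, 1192114, 918460]
r4 m[X10→φ3] = [1, 1, 1]
r5 m[φ0→X15] = [4824, 3984, 3474]
r5 m[φ0→X8] = [17110710, 14007600, 19476180]
r5 m[φ0→X5] = [140655, 213195, 184155]
r5 m[φ1→X15] = [230, 231, 225]
r5 m[φ1→X1] = [17967114, 15572502, 17054874]
r5 m[φ1→X12] = [4548078, 5157522, 3002562]
r5 m[φ2→X11] = [3294391, 5471372, 3942399]
r5 m[φ2→X5] = [24, 22, 20]
r5 m[φ3→X15] = [24, 15, 13]
r5 m[φ3→X10] = [19415754, 19226538, 11952198]
r5 m[φ4→X12] = [3, 6, 2]
r5 m[φ5→X5] = [1, 3, 9]
r5 m[X15→φ0] = [5520, 3465, 2925]
r5 m[X15→φ1] = [115776, 59760, 45162]
r5 m[X15→φ3] = [1109520, 920304, 781650]
r5 m[X8→φ0] = [1, 1, 1]
r5 m[X1→φ1] = [1, 1, 1]
r5 m[X11→φ2] = [1, 1, 1]
r5 m[X12→φ1] = [3, 6, 2]
r5 m[X12→φ4] = [48805, 54210, 33165]
r5 m[X5→φ0] = [24, 66, 180]
r5 m[X5→φ2] = [36070, 162561, 413307]
r5 m[X5→φ5] = [865680, 1192114, 918460]
r5 m[X10→φ3] = [1, 1, 1]
r6 m[φ0→X15] = [4824, 3984, 3474]
r6 m[φ0→X8] = [17110710, 14007600, 19476180]
r6 m[φ0→X5] = [140655, 213195, 184155]
r6 m[φ1→X15] = [230, 231, 225]
r6 m[φ1→X1] = [17967114, 15572502, 17054874]
r6 m[φ1→X12] = [4548078, 5157522, 3002562]
r6 m[φ2→X11] = [3294391, 5471372, 3942399]
r6 m[φ2→X5] = [24, 22, 20]
r6 m[φ3→X15] = [24, 15, 13]
r6 m[φ3→X10] = [19415754, 19226538, 11952198]
r6 m[φ4→X12] = [3, 6, 2]
r6 m[φ5→X5] = [1, 3, 9]
r6 m[X15→φ0] = [5520, 3465, 2925]
r6 m[X15→φ1] = [115776, 59760, 45162]
r6 m[X15→φ3] = [1109520, 920304, 781650]
r6 m[X8→φ0] = [1, 1, 1]
r6 m[X1→φ1] = [1, 1, 1]
r6 m[X11→φ2] = [1, 1, 1]
r6 m[X12→φ1] = [3, 6, 2]
r6 m[X12→φ4] = [4548078, 5157522, 3002562]
r6 m[X5→φ0] = [24, 66, 180]
r6 m[X5→φ2] = [140655, 639585, 1657395]
r6 m[X5→φ5] = [3375720, 4690290, 3683100]
r6 m[X10→φ3] = [1, 1, 1]
r7 m[φ0→X15] = [4824, 3984, 3474]
r7 m[φ0→X8] = [17110710, 14007600, 19476180]
r7 m[φ0→X5] = [140655, 213195, 184155]
r7 m[φ1→X15] = [230, 231, 225]
r7 m[φ1→X1] = [17967114, 15572502, 17054874]
r7 m[φ1→X12] = [4548078, 5157522, 3002562]
r7 m[φ2→X11] = [13109070, 21798060, 15687360]
r7 m[φ2→X5] = [24, 22, 20]
r7 m[φ3→X15] = [24, 15, 13]
r7 m[φ3→X10] = [19415754, 19226538, 11952198]
r7 m[φ4→X12] = [3, 6, 2]
r7 m[φ5→X5] = [1, 3, 9]
r7 m[X15→φ0] = [5520, 3465, 2925]
r7 m[X15→φ1] = [115776, 59760, 45162]
r7 m[X15→φ3] = [1109520, 920304, 781650]
r7 m[X8→φ0] = [1, 1, 1]
r7 m[X1→φ1] = [1, 1, 1]
r7 m[X11→φ2] = [1, 1, 1]
r7 m[X12→φ1] = [3, 6, 2]
r7 m[X12→φ4] = [4548078, 5157522, 3002562]
r7 m[X5→φ0] = [24, 66, 180]
r7 m[X5→φ2] = [140655, 639585, 1657395]
r7 m[X5→φ5] = [3375720, 4690290, 3683100]
r7 m[X10→φ3] = [1, 1, 1]
r8 m[φ0→X15] = [4824, 3984, 3474]
r8 m[φ0→X8] = [17110710, 14007600, 19476180]
r8 m[φ0→X5] = [140655, 213195, 184155]
r8 m[φ1→X15] = [230, 231, 225]
r8 m[φ1→X1] = [17967114, 15572502, 17054874]
r8 m[φ1→X12] = [4548078, 5157522, 3002562]
r8 m[φ2→X11] = [13109070, 21798060, 15687360]
r8 m[φ2→X5] = [24, 22, 20]
r8 m[φ3→X15] = [24, 15, 13]
r8 m[φ3→X10] = [19415754, 19226538, 11952198]
r8 m[φ4→X12] = [3, 6, 2]
r8 m[φ5→X5] = [1, 3, 9]
r8 m[X15→φ0] = [5520, 3465, 2925]
r8 m[X15→φ1] = [115776, 59760, 45162]
r8 m[X15→φ3] = [1109520, 920304, 781650]
r8 m[X8→φ0] = [1, 1, 1]
r8 m[X1→φ1] = [1, 1, 1]
r8 m[X11→φ2] = [1, 1, 1]
r8 m[X12→φ1] = [3, 6, 2]
r8 m[X12→φ4] = [4548078, 5157522, 3002562]
r8 m[X5→φ0] = [24, 66, 180]
r8 m[X5→φ2] = [140655, 639585, 1657395]
r8 m[X5→φ5] = [3375720, 4690290, 3683100]
r8 m[X10→φ3] = [1, 1, 1]
fixed point reached at round 8
b[X8] = ⊗ incoming = [17110710, 14007600, 19476180]

b[X8] = [17110710, 14007600, 19476180]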